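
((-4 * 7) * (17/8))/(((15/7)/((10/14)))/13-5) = 1547/124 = 12.48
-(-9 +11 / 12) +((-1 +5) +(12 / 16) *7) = 52 / 3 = 17.33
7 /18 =0.39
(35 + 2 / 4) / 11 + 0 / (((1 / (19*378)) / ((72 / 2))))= 71 / 22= 3.23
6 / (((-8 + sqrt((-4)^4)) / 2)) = 3 / 2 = 1.50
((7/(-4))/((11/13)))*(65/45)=-1183/396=-2.99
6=6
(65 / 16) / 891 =65 / 14256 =0.00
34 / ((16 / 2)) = 17 / 4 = 4.25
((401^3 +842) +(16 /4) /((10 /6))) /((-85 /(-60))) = 3868922724 /85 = 45516737.93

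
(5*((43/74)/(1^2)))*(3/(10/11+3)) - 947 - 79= -75759/74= -1023.77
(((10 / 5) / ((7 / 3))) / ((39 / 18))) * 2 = 72 / 91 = 0.79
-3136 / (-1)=3136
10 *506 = 5060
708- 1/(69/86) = 48766/69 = 706.75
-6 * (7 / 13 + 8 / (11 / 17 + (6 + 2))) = -5594 / 637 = -8.78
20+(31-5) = 46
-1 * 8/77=-8/77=-0.10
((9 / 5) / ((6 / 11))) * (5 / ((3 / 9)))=99 / 2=49.50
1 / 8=0.12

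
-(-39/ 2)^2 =-1521/ 4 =-380.25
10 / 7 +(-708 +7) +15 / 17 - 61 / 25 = -2085859 / 2975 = -701.13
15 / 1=15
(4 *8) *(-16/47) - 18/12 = -1165/94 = -12.39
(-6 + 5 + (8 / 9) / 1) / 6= -1 / 54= -0.02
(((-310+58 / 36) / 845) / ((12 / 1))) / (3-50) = 427 / 659880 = 0.00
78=78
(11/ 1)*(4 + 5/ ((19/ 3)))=1001/ 19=52.68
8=8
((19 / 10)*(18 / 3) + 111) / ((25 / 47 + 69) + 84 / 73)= 524943 / 303140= 1.73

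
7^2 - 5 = 44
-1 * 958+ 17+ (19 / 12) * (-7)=-11425 / 12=-952.08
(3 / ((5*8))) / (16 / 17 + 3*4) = 51 / 8800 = 0.01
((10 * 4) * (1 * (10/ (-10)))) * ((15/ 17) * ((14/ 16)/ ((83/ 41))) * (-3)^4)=-1743525/ 1411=-1235.67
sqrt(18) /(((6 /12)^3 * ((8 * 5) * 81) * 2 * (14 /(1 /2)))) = sqrt(2) /7560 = 0.00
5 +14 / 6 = 22 / 3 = 7.33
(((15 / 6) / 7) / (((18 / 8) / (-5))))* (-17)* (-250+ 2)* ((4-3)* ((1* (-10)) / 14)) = 1054000 / 441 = 2390.02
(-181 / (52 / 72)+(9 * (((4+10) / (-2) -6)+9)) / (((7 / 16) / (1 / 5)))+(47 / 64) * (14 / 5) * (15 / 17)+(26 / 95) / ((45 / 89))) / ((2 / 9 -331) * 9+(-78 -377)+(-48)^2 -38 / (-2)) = 56021932229 / 234697226400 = 0.24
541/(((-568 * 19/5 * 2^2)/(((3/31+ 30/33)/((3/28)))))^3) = -936017046967625/1345651844822056797696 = -0.00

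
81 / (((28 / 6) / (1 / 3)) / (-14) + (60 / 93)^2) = -25947 / 187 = -138.75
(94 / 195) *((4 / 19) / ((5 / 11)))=4136 / 18525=0.22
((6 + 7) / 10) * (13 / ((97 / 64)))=5408 / 485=11.15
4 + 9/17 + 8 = 213/17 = 12.53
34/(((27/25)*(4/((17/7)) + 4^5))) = 7225/235386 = 0.03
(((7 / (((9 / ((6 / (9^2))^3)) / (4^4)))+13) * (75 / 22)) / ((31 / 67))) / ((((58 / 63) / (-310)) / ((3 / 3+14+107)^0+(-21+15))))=679243026875 / 4185918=162268.59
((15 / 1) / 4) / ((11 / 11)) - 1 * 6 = -9 / 4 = -2.25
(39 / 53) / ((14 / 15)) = 585 / 742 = 0.79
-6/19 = -0.32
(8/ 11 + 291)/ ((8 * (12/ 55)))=16045/ 96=167.14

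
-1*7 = -7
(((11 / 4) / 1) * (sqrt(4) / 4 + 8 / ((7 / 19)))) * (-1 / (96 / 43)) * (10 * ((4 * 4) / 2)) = -735515 / 336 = -2189.03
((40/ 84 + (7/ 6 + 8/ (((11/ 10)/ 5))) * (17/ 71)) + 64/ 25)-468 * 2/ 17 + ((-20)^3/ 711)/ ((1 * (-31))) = -4370770553803/ 102423424950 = -42.67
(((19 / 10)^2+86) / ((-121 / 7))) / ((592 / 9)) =-564543 / 7163200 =-0.08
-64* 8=-512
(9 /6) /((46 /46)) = 3 /2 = 1.50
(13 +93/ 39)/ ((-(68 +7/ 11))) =-0.22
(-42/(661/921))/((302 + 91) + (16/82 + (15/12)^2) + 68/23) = -194544672/1322156657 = -0.15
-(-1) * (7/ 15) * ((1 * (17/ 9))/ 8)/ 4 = 0.03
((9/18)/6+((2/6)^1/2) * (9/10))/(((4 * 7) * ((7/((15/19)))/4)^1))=1/266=0.00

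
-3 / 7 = -0.43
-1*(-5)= 5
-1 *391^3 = -59776471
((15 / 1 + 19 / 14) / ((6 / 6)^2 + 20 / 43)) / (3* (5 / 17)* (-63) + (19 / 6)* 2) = -167399 / 738528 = -0.23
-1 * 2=-2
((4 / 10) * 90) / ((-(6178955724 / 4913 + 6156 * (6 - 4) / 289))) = -4913 / 171643473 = -0.00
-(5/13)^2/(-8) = 25/1352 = 0.02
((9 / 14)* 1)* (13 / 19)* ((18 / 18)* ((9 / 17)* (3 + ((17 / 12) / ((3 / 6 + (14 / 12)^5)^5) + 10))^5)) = 44203272224297586296483196704707197319042870725358435923854509306664057669436220612278563875581767487367845487179129 / 509176423726914586738760029225909443299921194745346264175673806517289887612735370814936035977005958557128906250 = 86813.27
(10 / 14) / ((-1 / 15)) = -75 / 7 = -10.71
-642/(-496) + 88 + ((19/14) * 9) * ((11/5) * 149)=4093.14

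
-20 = -20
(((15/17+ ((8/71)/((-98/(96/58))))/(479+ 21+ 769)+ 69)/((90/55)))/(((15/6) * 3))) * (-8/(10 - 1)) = -4461613006048/881491224915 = -5.06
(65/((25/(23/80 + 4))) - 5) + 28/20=3019/400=7.55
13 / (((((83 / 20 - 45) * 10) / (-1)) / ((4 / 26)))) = 4 / 817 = 0.00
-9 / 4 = -2.25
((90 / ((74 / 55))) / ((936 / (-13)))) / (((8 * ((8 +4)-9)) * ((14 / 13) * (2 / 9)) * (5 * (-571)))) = 0.00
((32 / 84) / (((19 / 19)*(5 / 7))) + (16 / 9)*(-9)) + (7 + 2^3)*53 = 11693 / 15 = 779.53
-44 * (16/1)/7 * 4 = -2816/7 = -402.29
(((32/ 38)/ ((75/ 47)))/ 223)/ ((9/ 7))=5264/ 2859975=0.00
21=21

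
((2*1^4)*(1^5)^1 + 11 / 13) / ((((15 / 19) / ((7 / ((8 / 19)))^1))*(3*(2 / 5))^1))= 93499 / 1872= 49.95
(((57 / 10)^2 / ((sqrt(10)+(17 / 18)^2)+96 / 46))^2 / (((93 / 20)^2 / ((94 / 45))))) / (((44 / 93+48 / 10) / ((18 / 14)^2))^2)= 2631424776142544757650388654 / 17636987042277818269845245-830647509891667678509504624* sqrt(10) / 17636987042277818269845245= 0.27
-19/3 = -6.33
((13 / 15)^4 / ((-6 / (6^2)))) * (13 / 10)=-371293 / 84375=-4.40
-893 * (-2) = 1786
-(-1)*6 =6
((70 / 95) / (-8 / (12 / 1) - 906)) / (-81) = 0.00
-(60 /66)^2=-100 /121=-0.83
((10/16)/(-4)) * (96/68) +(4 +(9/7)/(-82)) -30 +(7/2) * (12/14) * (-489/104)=-20470195/507416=-40.34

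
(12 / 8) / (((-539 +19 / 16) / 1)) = -24 / 8605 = -0.00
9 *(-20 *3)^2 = 32400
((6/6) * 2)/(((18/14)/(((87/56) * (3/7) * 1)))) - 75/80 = 11/112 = 0.10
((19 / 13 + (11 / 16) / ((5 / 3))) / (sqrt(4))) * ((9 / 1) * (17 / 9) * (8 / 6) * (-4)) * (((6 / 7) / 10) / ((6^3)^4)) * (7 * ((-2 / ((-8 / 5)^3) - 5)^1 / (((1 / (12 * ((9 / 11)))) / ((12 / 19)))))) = 231931 / 354018263040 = 0.00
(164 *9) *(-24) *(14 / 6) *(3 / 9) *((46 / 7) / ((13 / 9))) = -1629504 / 13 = -125346.46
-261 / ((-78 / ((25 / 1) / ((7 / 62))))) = 67425 / 91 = 740.93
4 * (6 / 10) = 12 / 5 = 2.40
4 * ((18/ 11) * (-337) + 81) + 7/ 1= -20623/ 11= -1874.82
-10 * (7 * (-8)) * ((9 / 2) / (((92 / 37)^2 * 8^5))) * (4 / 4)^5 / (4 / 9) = 0.03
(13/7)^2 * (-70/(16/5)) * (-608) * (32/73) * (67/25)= 27537536/511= 53889.50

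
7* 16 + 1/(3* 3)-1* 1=1000/9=111.11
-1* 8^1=-8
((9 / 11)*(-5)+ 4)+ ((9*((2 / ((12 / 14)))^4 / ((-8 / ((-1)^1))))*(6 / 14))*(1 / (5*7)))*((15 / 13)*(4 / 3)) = 461 / 858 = 0.54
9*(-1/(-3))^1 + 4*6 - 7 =20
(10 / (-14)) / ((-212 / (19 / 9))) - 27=-360517 / 13356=-26.99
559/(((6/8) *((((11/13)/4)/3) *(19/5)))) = 581360/209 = 2781.63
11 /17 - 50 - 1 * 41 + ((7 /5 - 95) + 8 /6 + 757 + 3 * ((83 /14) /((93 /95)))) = 65577353 /110670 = 592.55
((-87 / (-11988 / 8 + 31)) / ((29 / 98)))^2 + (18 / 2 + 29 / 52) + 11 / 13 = 4678274413 / 447939700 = 10.44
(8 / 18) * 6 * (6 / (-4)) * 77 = -308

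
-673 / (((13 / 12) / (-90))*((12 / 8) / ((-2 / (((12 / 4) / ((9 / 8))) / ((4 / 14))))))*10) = -72684 / 91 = -798.73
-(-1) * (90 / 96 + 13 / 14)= 209 / 112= 1.87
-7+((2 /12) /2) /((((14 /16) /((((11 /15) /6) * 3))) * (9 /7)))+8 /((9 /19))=4016 /405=9.92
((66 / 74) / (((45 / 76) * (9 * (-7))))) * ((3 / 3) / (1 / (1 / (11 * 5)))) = -76 / 174825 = -0.00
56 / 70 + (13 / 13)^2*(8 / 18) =56 / 45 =1.24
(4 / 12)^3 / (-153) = -1 / 4131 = -0.00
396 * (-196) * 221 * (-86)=1475169696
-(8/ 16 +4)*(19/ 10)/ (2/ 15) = -513/ 8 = -64.12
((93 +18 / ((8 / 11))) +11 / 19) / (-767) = -8993 / 58292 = -0.15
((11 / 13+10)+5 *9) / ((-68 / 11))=-3993 / 442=-9.03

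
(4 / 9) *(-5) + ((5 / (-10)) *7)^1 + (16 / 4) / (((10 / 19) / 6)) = 3589 / 90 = 39.88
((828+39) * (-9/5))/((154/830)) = -647649/77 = -8411.03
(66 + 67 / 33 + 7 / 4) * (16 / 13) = 36844 / 429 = 85.88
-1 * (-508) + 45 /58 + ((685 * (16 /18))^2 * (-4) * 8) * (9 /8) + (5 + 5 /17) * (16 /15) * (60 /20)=-118435232387 /8874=-13346318.73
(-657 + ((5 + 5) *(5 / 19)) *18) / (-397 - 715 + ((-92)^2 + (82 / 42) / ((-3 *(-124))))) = -90486396 / 1091243435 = -0.08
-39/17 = -2.29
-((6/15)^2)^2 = -0.03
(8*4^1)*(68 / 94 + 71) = 107872 / 47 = 2295.15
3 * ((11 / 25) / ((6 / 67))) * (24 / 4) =2211 / 25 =88.44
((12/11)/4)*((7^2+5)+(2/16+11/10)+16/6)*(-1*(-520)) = 90311/11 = 8210.09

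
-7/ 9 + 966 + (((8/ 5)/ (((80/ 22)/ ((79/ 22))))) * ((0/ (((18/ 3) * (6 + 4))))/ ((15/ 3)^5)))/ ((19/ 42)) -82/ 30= 43312/ 45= 962.49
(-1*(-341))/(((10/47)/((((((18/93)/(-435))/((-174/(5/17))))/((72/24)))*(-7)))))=-3619/1286730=-0.00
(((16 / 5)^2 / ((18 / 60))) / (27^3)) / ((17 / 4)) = 2048 / 5019165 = 0.00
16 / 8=2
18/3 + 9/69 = 141/23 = 6.13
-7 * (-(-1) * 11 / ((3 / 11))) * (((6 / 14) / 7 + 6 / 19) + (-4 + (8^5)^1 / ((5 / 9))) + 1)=-11073551434 / 665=-16651957.04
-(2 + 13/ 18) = -49/ 18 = -2.72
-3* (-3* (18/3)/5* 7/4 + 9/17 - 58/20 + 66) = -14619/85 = -171.99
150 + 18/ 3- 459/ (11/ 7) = -1497/ 11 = -136.09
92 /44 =23 /11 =2.09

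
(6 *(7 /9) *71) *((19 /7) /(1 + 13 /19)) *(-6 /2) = -25631 /16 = -1601.94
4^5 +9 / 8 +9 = 8273 / 8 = 1034.12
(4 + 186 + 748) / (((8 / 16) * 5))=375.20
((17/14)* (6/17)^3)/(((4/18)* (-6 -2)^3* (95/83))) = -20169/49199360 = -0.00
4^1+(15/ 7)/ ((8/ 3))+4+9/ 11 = 5927/ 616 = 9.62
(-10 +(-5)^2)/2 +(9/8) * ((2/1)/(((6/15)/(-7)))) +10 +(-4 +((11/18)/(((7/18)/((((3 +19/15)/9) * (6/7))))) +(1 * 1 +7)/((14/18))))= -263731/17640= -14.95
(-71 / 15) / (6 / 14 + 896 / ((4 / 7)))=-497 / 164685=-0.00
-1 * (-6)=6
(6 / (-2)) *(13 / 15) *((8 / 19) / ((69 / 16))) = -1664 / 6555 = -0.25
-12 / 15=-0.80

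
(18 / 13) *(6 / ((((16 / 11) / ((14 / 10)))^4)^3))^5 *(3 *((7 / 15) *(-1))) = -2368047084899230267512845302617640057998827138548843917970869745934933507273680897250342901393684302164686951532547709 / 1556440783691918371770196199449532764612781920967720960000000000000000000000000000000000000000000000000000000000000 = -1521.45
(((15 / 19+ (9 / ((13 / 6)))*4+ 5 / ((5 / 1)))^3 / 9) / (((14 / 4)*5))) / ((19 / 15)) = 187896326672 / 6012619977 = 31.25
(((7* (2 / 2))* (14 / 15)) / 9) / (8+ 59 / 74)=0.08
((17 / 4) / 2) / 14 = 17 / 112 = 0.15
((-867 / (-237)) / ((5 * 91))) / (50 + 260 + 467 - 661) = 289 / 4169620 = 0.00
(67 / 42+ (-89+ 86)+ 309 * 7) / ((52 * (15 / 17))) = 1543379 / 32760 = 47.11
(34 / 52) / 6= 17 / 156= 0.11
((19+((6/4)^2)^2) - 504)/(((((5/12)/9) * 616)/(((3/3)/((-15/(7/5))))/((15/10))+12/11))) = -4189443/242000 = -17.31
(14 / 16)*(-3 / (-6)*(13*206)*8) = 9373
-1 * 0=0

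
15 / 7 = 2.14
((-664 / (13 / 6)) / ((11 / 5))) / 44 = -4980 / 1573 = -3.17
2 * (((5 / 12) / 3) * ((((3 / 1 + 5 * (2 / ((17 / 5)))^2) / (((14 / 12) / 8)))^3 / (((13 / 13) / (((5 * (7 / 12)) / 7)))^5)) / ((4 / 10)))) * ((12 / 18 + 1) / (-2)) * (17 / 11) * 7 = -997850727734375 / 371937220578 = -2682.85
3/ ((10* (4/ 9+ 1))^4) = 19683/ 285610000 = 0.00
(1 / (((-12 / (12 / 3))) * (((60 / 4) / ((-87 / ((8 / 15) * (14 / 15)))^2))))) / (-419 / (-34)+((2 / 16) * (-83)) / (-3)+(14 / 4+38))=-11.85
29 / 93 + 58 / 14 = 2900 / 651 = 4.45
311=311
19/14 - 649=-9067/14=-647.64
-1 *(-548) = 548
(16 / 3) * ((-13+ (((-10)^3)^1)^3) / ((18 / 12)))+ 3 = -32000000389 / 9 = -3555555598.78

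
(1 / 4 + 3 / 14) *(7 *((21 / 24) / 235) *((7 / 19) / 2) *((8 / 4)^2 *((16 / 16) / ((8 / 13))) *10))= 8281 / 57152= 0.14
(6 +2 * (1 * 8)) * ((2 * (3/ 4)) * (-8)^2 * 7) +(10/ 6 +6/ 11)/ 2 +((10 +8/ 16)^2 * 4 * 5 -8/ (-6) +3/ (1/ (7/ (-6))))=560602/ 33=16987.94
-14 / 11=-1.27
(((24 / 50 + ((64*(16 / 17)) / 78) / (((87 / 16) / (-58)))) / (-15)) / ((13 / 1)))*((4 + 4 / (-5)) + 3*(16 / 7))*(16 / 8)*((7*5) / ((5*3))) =271555328 / 145445625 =1.87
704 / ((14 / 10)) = 3520 / 7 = 502.86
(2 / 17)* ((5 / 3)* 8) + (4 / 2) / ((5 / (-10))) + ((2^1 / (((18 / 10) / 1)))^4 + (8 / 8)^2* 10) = 1014182 / 111537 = 9.09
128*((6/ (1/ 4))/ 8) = 384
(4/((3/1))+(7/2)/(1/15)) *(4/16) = 323/24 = 13.46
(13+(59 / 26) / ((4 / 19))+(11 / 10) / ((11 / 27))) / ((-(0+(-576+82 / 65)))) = 13769 / 298864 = 0.05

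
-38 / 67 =-0.57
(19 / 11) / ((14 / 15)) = 285 / 154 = 1.85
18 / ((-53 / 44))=-14.94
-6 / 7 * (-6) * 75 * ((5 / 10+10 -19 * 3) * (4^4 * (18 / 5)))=-115706880 / 7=-16529554.29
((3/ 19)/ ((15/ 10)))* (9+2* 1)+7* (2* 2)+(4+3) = 687/ 19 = 36.16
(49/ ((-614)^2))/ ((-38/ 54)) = -1323/ 7162924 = -0.00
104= 104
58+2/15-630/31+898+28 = 448172/465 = 963.81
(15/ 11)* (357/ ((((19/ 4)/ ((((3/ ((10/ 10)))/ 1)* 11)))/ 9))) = 578340/ 19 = 30438.95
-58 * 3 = -174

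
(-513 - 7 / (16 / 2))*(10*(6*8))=-246660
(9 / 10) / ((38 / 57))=1.35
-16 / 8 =-2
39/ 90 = 13/ 30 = 0.43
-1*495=-495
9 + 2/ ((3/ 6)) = 13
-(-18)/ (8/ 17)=153/ 4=38.25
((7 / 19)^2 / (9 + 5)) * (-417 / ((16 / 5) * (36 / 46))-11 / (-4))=-110047 / 69312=-1.59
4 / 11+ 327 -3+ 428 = 8276 / 11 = 752.36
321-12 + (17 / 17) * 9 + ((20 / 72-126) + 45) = 237.28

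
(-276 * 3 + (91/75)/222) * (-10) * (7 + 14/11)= 1254535919/18315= 68497.73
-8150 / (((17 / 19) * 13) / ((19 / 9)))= -2942150 / 1989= -1479.21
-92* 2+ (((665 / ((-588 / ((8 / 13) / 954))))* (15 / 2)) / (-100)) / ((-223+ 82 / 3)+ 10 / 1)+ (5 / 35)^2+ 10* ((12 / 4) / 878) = -36444772739587 / 198128184072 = -183.95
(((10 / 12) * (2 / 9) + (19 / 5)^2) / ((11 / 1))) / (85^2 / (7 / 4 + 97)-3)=0.02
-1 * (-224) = 224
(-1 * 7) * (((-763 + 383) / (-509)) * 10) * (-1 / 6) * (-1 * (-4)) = 53200 / 1527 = 34.84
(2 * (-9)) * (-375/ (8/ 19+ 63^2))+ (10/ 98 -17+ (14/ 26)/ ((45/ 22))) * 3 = -34736914696/ 720628545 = -48.20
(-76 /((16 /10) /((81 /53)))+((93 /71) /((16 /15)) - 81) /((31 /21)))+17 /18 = -2111327789 /16798032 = -125.69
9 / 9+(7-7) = 1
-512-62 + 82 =-492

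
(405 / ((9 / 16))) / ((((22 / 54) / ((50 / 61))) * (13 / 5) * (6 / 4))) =3240000 / 8723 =371.43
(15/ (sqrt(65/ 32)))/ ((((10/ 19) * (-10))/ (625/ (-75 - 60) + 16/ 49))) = 108167 * sqrt(130)/ 143325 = 8.60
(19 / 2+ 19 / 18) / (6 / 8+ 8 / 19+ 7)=1.29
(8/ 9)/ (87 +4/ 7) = 56/ 5517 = 0.01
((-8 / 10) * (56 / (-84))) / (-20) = -2 / 75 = -0.03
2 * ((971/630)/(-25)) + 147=1156654/7875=146.88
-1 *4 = -4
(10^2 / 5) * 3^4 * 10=16200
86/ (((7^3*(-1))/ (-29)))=2494/ 343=7.27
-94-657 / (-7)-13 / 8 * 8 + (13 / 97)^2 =-864445 / 65863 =-13.12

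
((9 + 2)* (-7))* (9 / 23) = -693 / 23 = -30.13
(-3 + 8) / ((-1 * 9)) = -0.56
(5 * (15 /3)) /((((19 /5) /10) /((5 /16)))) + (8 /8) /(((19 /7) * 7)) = 20.61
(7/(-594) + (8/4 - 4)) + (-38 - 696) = -437191/594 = -736.01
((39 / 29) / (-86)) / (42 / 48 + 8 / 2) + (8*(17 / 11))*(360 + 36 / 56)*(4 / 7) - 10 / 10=2546.92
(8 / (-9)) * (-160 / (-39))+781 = 272851 / 351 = 777.35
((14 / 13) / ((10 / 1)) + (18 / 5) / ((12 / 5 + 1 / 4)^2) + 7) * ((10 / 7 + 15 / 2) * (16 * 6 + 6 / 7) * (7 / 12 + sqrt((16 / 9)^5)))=3054720691675 / 96623982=31614.52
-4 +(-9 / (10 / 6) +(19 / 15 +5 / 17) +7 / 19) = -36196 / 4845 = -7.47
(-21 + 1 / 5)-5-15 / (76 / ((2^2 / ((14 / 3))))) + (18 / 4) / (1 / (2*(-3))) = -70449 / 1330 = -52.97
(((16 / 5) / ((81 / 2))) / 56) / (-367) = -4 / 1040445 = -0.00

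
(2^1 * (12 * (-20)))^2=230400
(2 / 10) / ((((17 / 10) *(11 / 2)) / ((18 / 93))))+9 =52197 / 5797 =9.00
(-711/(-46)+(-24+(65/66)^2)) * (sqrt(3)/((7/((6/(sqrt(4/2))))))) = -108397 * sqrt(6)/33396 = -7.95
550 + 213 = 763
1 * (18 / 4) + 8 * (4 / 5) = 109 / 10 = 10.90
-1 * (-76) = 76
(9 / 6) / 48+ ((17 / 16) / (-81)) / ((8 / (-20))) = 83 / 1296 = 0.06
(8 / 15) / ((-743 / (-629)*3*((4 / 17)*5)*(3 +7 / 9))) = 629 / 18575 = 0.03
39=39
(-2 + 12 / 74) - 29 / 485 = -34053 / 17945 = -1.90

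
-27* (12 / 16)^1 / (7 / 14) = -81 / 2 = -40.50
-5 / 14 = -0.36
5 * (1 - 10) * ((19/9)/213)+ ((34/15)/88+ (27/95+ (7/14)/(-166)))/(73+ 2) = -1224631997/2771183250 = -0.44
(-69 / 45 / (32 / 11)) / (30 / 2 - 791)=0.00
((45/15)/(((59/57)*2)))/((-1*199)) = -171/23482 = -0.01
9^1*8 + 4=76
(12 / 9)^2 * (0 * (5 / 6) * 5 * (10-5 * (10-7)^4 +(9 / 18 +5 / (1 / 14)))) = 0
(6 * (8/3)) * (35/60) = 28/3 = 9.33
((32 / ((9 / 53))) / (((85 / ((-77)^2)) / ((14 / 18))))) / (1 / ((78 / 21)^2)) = 971082112 / 6885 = 141043.15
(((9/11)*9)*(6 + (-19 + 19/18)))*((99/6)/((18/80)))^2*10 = -4730000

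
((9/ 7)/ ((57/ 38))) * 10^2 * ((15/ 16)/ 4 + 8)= 39525/ 56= 705.80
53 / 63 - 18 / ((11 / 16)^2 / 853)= -247622899 / 7623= -32483.65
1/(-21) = -1/21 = -0.05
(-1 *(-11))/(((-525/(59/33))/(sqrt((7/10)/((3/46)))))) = -59 *sqrt(2415)/23625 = -0.12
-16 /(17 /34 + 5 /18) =-144 /7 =-20.57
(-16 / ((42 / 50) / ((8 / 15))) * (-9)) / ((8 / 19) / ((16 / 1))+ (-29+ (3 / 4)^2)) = -194560 / 60459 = -3.22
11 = 11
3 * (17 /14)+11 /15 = 919 /210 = 4.38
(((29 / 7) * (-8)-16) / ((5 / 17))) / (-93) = 5848 / 3255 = 1.80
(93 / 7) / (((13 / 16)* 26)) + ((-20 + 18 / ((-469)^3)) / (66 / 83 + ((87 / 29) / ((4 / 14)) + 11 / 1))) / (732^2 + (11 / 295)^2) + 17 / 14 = 853194620150274568556619 / 462889315480066707400714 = 1.84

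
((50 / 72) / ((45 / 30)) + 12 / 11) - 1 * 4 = -1453 / 594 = -2.45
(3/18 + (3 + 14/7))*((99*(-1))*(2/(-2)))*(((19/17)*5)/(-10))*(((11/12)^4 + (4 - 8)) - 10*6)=8503447777/470016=18091.83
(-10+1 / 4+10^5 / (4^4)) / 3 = 3047 / 24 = 126.96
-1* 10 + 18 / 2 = -1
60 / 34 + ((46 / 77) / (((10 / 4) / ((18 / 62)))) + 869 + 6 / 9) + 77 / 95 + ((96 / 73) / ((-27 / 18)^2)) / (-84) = 2209318538864 / 2532738285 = 872.30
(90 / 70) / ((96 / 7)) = 3 / 32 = 0.09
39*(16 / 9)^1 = 208 / 3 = 69.33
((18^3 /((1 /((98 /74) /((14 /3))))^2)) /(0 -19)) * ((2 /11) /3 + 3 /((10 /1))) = -12752397 /1430605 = -8.91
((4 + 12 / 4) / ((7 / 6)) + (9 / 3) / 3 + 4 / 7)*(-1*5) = -265 / 7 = -37.86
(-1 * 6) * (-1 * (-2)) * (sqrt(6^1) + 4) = -48 - 12 * sqrt(6) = -77.39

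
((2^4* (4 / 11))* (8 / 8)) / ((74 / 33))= 96 / 37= 2.59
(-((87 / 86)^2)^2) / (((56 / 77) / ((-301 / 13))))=4411311597 / 132299648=33.34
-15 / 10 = -3 / 2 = -1.50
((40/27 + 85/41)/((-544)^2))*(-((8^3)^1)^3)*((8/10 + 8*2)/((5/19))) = -54877749248/533205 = -102920.55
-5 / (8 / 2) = -5 / 4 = -1.25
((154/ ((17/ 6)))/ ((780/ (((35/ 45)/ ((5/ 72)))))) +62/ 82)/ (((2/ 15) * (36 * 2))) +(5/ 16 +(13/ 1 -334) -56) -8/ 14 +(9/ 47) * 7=-375.76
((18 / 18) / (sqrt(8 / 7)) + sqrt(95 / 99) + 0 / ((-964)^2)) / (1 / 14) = 7*sqrt(14) / 2 + 14*sqrt(1045) / 33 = 26.81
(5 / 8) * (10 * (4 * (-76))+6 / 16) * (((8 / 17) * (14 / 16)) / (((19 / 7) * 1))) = -5957665 / 20672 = -288.20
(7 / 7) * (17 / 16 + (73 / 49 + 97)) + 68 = 131361 / 784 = 167.55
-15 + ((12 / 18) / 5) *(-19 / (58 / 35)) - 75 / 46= -72673 / 4002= -18.16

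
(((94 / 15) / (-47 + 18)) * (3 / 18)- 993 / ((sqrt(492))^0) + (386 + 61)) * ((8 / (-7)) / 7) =5700616 / 63945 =89.15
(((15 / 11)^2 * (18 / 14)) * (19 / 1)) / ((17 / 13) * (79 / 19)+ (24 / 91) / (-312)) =123543225 / 14785474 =8.36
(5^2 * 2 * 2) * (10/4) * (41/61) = 10250/61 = 168.03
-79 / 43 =-1.84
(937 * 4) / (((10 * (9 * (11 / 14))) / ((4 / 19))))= 104944 / 9405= 11.16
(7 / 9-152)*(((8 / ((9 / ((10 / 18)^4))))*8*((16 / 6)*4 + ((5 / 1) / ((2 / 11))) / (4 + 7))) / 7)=-2150380000 / 11160261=-192.68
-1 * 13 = -13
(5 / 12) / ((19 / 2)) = 5 / 114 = 0.04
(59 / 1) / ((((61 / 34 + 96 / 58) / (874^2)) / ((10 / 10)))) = 2338827496 / 179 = 13066075.40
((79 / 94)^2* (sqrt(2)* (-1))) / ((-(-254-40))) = -6241* sqrt(2) / 2597784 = -0.00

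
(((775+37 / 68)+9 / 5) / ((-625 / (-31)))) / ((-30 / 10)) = -2731069 / 212500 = -12.85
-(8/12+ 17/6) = -7/2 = -3.50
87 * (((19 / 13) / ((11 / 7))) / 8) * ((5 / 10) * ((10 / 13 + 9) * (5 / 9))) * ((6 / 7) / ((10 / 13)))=69977 / 2288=30.58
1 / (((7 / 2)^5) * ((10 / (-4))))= -64 / 84035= -0.00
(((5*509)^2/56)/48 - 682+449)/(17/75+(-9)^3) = -146268025/48973568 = -2.99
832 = 832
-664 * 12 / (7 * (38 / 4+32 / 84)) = -576 / 5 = -115.20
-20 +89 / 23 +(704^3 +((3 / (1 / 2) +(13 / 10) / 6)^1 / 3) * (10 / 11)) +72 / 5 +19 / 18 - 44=1324127192488 / 3795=348913621.21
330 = 330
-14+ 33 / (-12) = -67 / 4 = -16.75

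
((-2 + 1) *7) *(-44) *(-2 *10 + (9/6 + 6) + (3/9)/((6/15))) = -3593.33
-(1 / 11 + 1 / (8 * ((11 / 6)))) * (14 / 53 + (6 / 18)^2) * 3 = -1253 / 6996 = -0.18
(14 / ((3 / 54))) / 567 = 4 / 9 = 0.44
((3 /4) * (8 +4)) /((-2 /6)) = -27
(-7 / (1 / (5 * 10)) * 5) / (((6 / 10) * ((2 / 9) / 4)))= -52500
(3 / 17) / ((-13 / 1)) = -3 / 221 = -0.01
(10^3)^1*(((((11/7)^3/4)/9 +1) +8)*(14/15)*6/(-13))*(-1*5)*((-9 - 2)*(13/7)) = -1237093000/3087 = -400742.79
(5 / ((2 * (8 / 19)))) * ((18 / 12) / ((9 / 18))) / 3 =95 / 16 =5.94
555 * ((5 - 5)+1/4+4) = 9435/4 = 2358.75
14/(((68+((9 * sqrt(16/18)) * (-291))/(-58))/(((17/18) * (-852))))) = -966362824/3546789+142602222 * sqrt(2)/1182263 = -101.88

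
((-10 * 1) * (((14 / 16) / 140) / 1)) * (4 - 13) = 9 / 16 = 0.56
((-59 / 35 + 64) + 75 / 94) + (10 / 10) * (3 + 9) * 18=918279 / 3290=279.11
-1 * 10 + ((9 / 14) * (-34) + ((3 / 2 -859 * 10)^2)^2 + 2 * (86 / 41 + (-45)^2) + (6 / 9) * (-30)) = 24984528577959897903 / 4592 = 5440881658963392.40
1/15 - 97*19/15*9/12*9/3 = -16583/60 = -276.38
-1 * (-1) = 1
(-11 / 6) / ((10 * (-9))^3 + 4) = 11 / 4373976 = 0.00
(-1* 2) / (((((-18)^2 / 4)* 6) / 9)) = -1 / 27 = -0.04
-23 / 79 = -0.29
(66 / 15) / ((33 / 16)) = 2.13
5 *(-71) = -355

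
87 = 87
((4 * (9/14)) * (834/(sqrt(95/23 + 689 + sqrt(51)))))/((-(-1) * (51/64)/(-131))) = -41953536 * sqrt(23)/(119 * sqrt(23 * sqrt(51) + 15942)) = -13322.58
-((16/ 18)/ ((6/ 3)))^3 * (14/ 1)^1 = -896/ 729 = -1.23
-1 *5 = -5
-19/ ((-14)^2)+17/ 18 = 0.85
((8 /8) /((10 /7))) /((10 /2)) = 7 /50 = 0.14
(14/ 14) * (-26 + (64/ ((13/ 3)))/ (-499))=-168854/ 6487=-26.03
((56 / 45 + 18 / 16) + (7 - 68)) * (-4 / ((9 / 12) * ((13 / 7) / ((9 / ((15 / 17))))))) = 5023466 / 2925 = 1717.42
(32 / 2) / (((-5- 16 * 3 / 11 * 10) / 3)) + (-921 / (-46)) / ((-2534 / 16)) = -17357388 / 15590435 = -1.11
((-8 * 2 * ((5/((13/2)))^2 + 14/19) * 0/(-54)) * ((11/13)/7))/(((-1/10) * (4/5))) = 0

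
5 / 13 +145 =1890 / 13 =145.38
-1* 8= -8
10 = 10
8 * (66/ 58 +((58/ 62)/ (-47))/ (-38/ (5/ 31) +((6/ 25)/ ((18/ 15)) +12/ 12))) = 112710274/ 12380129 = 9.10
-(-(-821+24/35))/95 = -28711/3325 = -8.63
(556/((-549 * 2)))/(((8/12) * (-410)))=139/75030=0.00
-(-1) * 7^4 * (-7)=-16807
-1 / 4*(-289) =289 / 4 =72.25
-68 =-68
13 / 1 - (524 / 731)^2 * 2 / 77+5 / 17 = 546447914 / 41145797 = 13.28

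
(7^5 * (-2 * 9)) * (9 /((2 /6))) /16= -4084101 /8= -510512.62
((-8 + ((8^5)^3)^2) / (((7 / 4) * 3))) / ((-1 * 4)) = -58949525680256203566624960.00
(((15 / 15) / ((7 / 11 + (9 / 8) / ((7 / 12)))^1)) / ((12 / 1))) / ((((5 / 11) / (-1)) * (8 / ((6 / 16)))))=-847 / 252800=-0.00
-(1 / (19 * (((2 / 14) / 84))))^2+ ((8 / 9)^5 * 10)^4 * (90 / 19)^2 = 57948799211616911153104 / 2851798070642983299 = 20320.09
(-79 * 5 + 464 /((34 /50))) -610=-5485 /17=-322.65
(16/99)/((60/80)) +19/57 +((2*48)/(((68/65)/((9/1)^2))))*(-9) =-337757509/5049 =-66895.92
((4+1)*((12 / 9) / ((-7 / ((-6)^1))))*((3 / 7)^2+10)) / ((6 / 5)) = 49900 / 1029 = 48.49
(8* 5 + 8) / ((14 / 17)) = 408 / 7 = 58.29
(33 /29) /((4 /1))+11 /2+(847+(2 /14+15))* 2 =1404817 /812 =1730.07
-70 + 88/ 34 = -1146/ 17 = -67.41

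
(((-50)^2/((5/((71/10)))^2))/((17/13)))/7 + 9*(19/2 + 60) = 279935/238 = 1176.20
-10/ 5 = -2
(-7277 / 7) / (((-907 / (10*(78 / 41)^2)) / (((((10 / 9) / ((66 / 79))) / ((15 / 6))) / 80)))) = 97155227 / 352198077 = 0.28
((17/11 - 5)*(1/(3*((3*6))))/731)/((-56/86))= 19/141372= 0.00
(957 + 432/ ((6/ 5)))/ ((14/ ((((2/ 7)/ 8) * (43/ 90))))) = 18877/ 11760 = 1.61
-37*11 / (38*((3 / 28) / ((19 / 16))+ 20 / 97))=-276353 / 7648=-36.13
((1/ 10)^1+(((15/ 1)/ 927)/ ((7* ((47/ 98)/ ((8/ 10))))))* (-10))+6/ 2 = 444613/ 145230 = 3.06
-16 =-16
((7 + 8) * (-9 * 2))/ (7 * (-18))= 15/ 7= 2.14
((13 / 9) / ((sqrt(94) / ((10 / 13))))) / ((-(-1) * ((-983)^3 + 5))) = -0.00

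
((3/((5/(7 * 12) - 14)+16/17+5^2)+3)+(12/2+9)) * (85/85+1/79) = 25020000/1353823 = 18.48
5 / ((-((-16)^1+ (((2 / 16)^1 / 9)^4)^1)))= 26873856 / 85996339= 0.31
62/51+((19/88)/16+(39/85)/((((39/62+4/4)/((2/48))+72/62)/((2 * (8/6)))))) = 452237/359040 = 1.26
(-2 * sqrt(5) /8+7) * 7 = 49- 7 * sqrt(5) /4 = 45.09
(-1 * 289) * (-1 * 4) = 1156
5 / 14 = 0.36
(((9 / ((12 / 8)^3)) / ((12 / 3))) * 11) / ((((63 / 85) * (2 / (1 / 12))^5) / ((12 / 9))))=935 / 564350976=0.00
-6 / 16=-3 / 8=-0.38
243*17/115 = 4131/115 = 35.92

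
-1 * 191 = -191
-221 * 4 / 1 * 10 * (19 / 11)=-15269.09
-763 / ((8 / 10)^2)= -19075 / 16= -1192.19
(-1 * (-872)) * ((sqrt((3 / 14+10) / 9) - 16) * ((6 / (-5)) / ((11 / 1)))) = 83712 / 55 - 872 * sqrt(2002) / 385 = 1420.69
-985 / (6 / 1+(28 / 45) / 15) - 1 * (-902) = 3013481 / 4078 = 738.96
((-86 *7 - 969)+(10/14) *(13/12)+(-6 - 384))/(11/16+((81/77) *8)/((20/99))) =-3293180/71139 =-46.29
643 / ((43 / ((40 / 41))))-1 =23957 / 1763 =13.59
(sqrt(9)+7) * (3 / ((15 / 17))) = 34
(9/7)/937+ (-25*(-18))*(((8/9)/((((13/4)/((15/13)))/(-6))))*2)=-1888990479/1108471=-1704.14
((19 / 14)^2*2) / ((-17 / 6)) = -1083 / 833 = -1.30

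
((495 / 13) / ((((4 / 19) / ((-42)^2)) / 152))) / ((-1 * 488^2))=-78804495 / 386984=-203.64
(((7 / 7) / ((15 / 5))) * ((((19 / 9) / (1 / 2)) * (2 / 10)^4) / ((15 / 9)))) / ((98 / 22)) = 418 / 1378125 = 0.00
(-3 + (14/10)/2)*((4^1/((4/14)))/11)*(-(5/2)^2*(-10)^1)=-4025/22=-182.95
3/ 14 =0.21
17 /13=1.31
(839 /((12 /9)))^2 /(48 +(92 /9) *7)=57017601 /17216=3311.90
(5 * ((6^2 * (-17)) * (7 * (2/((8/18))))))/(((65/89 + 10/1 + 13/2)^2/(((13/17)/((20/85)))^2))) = -64516188555/18812978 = -3429.34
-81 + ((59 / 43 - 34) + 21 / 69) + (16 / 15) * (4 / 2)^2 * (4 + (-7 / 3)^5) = -282162565 / 720981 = -391.36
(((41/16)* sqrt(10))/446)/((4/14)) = 287* sqrt(10)/14272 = 0.06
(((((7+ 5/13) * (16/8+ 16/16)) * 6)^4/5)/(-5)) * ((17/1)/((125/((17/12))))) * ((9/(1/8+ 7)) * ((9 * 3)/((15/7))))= -324670881722793984/8479046875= -38290964.36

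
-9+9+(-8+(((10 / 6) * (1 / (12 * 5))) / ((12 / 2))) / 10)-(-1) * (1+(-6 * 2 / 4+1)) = -19439 / 2160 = -9.00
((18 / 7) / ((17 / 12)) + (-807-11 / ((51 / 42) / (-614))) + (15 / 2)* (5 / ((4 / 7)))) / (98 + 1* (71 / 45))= 206598375 / 4265912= 48.43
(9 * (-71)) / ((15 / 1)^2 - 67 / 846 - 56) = -540594 / 142907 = -3.78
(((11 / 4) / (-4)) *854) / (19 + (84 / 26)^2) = -793793 / 39800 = -19.94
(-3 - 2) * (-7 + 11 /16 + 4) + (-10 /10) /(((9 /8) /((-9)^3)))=659.56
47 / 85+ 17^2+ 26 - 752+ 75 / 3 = -34973 / 85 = -411.45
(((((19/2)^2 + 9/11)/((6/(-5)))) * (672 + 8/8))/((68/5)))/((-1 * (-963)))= -67417775/17287776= -3.90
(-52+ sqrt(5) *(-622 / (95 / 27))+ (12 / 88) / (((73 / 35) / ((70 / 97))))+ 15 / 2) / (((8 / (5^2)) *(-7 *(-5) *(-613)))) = 34624745 / 5347684496+ 8397 *sqrt(5) / 326116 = 0.06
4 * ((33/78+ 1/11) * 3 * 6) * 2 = 10584/143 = 74.01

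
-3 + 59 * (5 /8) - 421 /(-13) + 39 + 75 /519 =1896431 /17992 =105.40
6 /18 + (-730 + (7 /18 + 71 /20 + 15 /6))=-130181 /180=-723.23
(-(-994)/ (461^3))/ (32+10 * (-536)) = -0.00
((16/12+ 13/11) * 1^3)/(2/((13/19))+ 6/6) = 1079/1683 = 0.64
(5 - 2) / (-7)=-3 / 7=-0.43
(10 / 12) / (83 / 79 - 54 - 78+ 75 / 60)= -0.01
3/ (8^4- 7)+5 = 6816/ 1363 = 5.00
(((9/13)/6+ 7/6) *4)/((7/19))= 3800/273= 13.92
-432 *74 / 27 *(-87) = 103008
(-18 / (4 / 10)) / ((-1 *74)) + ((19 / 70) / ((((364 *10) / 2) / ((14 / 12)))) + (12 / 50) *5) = 7306183 / 4040400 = 1.81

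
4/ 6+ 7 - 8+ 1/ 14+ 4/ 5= 113/ 210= 0.54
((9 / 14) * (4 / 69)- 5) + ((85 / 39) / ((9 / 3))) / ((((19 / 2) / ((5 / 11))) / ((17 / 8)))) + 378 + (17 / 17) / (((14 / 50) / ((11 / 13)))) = 5923243433 / 15747732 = 376.13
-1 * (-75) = 75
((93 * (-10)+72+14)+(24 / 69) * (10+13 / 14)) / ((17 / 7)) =-135272 / 391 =-345.96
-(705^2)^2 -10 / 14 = -1729236954380 / 7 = -247033850625.71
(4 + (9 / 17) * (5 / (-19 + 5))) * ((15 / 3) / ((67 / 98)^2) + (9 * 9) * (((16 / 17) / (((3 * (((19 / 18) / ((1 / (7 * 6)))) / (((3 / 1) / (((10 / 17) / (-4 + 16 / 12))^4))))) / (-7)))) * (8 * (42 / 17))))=-346977203148314 / 906216875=-382885.39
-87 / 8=-10.88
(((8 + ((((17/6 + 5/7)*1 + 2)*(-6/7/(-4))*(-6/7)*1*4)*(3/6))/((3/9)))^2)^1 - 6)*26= -7469410/117649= -63.49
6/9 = 0.67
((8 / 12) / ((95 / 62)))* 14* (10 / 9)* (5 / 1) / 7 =2480 / 513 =4.83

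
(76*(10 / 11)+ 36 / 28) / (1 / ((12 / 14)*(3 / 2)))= 48771 / 539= 90.48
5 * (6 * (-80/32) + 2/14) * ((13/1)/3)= -6760/21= -321.90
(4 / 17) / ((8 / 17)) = 1 / 2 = 0.50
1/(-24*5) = -1/120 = -0.01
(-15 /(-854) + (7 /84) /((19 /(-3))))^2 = 20449 /1053132304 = 0.00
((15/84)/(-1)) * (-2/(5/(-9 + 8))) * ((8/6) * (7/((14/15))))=-5/7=-0.71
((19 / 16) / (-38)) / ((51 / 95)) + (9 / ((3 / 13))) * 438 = 27877729 / 1632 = 17081.94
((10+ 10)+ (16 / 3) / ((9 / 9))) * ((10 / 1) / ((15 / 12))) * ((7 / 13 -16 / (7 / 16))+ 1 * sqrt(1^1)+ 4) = -1716992 / 273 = -6289.35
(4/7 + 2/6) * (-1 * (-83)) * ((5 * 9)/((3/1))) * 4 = 31540/7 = 4505.71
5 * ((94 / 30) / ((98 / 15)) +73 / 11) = 38355 / 1078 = 35.58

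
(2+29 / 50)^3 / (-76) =-2146689 / 9500000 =-0.23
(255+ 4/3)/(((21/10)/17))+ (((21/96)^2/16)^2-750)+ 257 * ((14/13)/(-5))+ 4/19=26523402682662349/20885620654080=1269.94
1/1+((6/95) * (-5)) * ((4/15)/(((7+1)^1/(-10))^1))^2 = 55/57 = 0.96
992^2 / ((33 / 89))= 87581696 / 33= 2653990.79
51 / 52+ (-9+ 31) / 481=1975 / 1924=1.03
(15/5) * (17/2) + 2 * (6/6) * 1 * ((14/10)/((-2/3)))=213/10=21.30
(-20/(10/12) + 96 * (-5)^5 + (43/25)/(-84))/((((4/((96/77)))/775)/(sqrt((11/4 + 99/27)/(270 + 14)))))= -1775596703 * sqrt(16401)/20874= -10893659.97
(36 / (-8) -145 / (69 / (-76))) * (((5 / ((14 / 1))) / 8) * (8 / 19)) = 107095 / 36708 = 2.92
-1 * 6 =-6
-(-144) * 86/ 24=516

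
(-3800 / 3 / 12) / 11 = -950 / 99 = -9.60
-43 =-43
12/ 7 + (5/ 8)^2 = 943/ 448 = 2.10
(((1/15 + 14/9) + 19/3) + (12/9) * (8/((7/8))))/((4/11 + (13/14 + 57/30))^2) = 26875310/13593969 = 1.98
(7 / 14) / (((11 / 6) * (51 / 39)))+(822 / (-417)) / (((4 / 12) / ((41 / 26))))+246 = 80044950 / 337909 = 236.88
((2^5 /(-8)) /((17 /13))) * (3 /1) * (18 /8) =-351 /17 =-20.65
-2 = -2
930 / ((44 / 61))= 28365 / 22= 1289.32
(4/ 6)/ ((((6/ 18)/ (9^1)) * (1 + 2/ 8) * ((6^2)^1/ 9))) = 18/ 5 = 3.60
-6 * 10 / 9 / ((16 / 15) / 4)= -25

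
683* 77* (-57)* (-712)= 2134353144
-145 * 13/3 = -1885/3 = -628.33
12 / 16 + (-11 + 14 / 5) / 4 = -13 / 10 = -1.30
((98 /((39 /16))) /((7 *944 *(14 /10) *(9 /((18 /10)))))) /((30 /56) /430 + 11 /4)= 4816 /15244125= 0.00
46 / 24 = 23 / 12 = 1.92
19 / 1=19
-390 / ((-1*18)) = 65 / 3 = 21.67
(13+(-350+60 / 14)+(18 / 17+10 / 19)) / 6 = -249561 / 4522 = -55.19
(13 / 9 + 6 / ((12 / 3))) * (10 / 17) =265 / 153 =1.73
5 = 5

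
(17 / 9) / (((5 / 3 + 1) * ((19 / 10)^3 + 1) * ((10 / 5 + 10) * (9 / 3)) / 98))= 104125 / 424386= 0.25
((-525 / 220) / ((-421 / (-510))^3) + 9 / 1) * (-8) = -31241111112 / 820803071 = -38.06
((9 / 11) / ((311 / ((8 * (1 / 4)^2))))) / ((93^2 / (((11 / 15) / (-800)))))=-1 / 7172904000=-0.00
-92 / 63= -1.46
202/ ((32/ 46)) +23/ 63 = 290.74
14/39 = 0.36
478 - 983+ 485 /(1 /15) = 6770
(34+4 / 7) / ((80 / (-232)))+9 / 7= -3464 / 35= -98.97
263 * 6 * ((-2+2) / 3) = 0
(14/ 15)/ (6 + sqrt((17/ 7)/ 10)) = 0.14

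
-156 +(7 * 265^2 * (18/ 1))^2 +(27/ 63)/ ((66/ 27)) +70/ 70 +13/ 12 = 72343007095447943/ 924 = 78293297722346.26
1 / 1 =1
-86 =-86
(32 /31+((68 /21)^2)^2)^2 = 447622614344418304 /36347767845921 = 12315.00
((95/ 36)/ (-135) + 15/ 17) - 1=-0.14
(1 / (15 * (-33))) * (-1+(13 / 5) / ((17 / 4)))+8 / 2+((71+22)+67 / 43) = 5403493 / 54825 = 98.56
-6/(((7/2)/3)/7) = -36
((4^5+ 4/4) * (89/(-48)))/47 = -91225/2256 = -40.44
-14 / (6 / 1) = -7 / 3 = -2.33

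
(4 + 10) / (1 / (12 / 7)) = 24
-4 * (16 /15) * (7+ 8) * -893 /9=57152 /9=6350.22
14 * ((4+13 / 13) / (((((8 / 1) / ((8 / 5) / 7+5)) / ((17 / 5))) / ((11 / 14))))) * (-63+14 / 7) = -2087481 / 280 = -7455.29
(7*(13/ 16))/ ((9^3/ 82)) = 3731/ 5832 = 0.64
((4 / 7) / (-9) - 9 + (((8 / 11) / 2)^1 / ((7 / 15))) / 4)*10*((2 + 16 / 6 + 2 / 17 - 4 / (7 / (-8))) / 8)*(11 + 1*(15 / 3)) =-58650400 / 35343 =-1659.46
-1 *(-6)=6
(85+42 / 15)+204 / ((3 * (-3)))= 65.13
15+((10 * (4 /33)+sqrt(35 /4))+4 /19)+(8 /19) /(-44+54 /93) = sqrt(35) /2+6925789 /421971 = 19.37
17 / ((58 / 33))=561 / 58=9.67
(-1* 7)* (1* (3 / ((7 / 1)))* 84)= -252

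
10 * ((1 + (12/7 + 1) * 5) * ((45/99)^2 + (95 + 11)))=15475.82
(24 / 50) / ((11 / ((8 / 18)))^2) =64 / 81675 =0.00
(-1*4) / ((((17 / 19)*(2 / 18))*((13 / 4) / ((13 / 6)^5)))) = -542659 / 918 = -591.13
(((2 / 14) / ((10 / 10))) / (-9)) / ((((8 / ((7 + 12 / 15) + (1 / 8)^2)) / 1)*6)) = -2501 / 967680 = -0.00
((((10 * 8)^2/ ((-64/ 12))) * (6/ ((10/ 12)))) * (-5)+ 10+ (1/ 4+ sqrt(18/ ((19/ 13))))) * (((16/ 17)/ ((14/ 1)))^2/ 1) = 192 * sqrt(494)/ 269059+ 2765456/ 14161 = 195.30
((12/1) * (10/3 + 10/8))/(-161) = -55/161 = -0.34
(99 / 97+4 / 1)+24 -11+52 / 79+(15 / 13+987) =1006.83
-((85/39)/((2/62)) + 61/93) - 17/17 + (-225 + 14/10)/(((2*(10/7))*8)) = -79.00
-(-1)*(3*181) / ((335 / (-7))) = -3801 / 335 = -11.35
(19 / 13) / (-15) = -19 / 195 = -0.10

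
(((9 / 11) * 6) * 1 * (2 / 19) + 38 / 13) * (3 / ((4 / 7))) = 98133 / 5434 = 18.06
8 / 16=1 / 2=0.50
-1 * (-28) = 28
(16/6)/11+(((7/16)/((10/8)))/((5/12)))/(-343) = 9701/40425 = 0.24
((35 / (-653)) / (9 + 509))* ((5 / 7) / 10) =-5 / 676508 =-0.00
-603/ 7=-86.14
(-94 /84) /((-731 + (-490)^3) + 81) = 47 /4941285300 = 0.00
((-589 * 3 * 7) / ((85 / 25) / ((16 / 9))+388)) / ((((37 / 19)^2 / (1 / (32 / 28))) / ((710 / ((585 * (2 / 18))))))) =-44384177460 / 555141821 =-79.95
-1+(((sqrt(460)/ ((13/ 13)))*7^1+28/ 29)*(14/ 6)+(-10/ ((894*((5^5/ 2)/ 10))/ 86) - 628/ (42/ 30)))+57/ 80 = -27017359129/ 60494000+98*sqrt(115)/ 3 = -96.30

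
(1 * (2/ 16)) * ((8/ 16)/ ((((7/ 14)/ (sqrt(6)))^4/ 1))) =36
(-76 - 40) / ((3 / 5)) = -193.33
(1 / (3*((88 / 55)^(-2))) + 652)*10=97928 / 15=6528.53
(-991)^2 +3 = 982084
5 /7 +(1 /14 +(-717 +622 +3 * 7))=-1025 /14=-73.21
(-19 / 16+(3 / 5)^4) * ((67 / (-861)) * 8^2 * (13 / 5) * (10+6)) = 589715776 / 2690625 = 219.17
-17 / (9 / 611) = -1154.11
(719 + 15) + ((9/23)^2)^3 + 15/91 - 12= 9728522878544/13471265899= 722.17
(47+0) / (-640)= -47 / 640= -0.07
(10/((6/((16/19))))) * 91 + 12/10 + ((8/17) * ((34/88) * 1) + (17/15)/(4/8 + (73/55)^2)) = 5559443606/42896205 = 129.60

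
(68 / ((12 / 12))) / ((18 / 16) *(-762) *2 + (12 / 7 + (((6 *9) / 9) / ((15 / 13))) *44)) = -4760 / 103879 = -0.05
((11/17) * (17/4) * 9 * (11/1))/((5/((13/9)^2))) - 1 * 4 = 19729/180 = 109.61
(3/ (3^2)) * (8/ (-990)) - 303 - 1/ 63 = -3149878/ 10395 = -303.02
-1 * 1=-1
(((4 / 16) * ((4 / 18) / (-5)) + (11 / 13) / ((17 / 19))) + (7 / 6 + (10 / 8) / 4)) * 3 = 384077 / 53040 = 7.24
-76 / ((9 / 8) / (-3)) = 608 / 3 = 202.67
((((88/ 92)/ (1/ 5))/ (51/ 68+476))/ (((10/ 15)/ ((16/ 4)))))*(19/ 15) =3344/ 43861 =0.08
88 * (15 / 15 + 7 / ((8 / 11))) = 935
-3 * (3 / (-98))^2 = -27 / 9604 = -0.00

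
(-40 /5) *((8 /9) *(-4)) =256 /9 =28.44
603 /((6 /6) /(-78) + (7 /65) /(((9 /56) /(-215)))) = -141102 /33715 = -4.19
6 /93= 0.06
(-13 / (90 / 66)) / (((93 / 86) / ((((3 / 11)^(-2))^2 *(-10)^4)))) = -360110036000 / 22599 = -15934777.47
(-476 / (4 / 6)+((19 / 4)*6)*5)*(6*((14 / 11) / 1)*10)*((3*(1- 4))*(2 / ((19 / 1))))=8641080 / 209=41344.88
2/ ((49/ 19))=38/ 49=0.78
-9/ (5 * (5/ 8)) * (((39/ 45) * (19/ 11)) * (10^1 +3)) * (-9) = 504.42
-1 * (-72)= 72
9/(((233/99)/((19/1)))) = 16929/233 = 72.66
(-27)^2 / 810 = 9 / 10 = 0.90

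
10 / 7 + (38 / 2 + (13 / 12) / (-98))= 24011 / 1176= 20.42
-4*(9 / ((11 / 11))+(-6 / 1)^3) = 828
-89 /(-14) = 89 /14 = 6.36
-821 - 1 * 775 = -1596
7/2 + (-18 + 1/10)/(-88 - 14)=3749/1020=3.68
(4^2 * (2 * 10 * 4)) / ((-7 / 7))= -1280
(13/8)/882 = 13/7056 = 0.00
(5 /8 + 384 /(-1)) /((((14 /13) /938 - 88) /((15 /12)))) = 13356785 /2452704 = 5.45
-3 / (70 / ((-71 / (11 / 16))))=1704 / 385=4.43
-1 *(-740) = 740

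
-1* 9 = -9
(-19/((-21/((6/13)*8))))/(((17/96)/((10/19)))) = 15360/1547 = 9.93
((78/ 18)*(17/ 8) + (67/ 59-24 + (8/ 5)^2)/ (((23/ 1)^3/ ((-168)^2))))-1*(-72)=34.11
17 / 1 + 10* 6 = 77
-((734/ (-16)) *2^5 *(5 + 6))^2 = -260757904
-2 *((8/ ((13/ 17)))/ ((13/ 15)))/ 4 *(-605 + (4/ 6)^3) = 5551180/ 1521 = 3649.69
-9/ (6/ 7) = -21/ 2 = -10.50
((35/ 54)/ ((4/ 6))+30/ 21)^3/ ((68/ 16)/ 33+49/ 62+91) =75512787625/ 501604950672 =0.15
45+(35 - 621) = -541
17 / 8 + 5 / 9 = 193 / 72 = 2.68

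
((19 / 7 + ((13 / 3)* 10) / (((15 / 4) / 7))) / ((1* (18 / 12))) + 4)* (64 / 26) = 361280 / 2457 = 147.04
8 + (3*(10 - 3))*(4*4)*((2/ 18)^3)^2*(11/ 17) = 24093224/ 3011499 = 8.00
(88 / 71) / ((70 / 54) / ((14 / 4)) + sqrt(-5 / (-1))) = -4752 / 50339 + 64152 * sqrt(5) / 251695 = 0.48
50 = 50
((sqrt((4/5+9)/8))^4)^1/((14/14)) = 2401/1600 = 1.50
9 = 9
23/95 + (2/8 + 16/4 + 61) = 24887/380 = 65.49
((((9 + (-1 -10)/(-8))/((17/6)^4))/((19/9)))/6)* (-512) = -10326528/1586899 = -6.51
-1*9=-9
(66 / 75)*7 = 154 / 25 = 6.16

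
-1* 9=-9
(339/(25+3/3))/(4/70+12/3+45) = 11865/44642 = 0.27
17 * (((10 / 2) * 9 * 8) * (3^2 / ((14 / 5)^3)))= 860625 / 343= 2509.11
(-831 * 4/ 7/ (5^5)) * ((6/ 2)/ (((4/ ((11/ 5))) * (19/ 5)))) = -27423/ 415625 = -0.07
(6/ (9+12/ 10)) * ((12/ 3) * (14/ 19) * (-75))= -42000/ 323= -130.03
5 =5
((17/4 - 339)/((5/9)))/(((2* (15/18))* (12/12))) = -36153/100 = -361.53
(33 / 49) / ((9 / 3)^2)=11 / 147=0.07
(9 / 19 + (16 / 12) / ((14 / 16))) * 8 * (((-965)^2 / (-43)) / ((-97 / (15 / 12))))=7421863250 / 1664229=4459.64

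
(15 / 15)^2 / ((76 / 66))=33 / 38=0.87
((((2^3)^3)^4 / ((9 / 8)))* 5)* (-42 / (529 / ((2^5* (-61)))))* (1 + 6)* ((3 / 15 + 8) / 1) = 4311809615114272768 / 1587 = 2716956279215042.70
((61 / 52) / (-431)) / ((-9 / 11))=0.00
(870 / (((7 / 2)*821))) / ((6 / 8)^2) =9280 / 17241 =0.54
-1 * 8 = -8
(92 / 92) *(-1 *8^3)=-512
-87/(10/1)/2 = -87/20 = -4.35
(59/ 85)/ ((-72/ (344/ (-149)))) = 2537/ 113985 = 0.02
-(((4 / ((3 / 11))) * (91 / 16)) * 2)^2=-1002001 / 36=-27833.36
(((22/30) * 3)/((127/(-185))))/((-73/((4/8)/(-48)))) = -407/890016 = -0.00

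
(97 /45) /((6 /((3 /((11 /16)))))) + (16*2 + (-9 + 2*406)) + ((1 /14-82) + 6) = 5271229 /6930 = 760.64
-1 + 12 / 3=3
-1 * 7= -7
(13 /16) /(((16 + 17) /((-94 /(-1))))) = 611 /264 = 2.31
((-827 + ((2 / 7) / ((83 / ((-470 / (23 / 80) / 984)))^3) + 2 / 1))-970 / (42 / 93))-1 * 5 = -269857827226475631835 / 90621481848491601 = -2977.86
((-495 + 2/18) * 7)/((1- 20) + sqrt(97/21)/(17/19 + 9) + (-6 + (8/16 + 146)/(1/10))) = -3702569579520/1539075651383 + 111367816 * sqrt(2037)/13851680862447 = -2.41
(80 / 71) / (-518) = -0.00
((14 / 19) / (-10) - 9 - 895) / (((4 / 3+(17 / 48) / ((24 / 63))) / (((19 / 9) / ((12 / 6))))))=-1832256 / 4345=-421.69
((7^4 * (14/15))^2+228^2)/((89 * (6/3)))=570798698/20025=28504.30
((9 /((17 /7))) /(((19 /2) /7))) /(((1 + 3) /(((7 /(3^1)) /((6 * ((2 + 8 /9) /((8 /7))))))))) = 441 /4199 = 0.11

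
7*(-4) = -28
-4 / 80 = -0.05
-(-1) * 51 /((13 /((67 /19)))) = 3417 /247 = 13.83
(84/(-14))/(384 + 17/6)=-36/2321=-0.02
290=290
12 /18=2 /3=0.67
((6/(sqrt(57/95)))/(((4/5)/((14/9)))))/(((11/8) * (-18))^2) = 560 * sqrt(15)/88209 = 0.02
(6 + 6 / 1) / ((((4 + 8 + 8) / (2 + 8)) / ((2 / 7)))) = 12 / 7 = 1.71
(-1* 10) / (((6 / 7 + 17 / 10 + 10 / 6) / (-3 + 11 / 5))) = 1680 / 887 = 1.89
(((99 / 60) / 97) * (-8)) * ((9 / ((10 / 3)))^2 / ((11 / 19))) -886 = -21527053 / 24250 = -887.71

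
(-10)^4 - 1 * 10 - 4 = 9986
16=16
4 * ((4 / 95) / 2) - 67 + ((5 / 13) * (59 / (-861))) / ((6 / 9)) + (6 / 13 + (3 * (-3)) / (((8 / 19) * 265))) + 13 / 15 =-29624617333 / 450854040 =-65.71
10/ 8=5/ 4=1.25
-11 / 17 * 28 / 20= -77 / 85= -0.91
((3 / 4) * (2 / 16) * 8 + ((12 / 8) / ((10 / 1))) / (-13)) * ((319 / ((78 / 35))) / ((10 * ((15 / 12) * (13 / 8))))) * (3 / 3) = 285824 / 54925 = 5.20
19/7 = 2.71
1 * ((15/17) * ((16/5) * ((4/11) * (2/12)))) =32/187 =0.17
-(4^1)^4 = -256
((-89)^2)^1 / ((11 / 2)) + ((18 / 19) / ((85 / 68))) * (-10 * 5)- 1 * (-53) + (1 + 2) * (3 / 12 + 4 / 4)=1219755 / 836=1459.04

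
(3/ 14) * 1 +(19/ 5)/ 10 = 104/ 175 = 0.59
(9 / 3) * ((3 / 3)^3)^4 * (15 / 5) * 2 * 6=108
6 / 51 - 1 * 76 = -1290 / 17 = -75.88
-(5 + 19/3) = -34/3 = -11.33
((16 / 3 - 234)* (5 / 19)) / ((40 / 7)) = -2401 / 228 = -10.53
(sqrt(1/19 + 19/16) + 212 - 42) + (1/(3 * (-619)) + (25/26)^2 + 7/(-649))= sqrt(7163)/76 + 139244799137/814710468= 172.03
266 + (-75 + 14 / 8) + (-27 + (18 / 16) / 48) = 21219 / 128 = 165.77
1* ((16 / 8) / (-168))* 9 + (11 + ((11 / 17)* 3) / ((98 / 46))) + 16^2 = 892323 / 3332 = 267.80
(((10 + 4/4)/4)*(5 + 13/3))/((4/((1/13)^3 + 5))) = 140987/4394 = 32.09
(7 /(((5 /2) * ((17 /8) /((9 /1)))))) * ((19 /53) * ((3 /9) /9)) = 2128 /13515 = 0.16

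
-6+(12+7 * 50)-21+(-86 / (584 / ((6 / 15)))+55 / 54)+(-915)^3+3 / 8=-60396212868379 / 78840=-766060538.67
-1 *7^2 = -49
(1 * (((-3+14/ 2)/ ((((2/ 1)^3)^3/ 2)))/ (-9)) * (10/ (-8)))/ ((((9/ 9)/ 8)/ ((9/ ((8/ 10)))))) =25/ 128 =0.20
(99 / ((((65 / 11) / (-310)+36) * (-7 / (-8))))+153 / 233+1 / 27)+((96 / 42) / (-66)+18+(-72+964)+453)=1366.80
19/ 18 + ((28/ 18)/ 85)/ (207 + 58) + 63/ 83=61067599/ 33652350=1.81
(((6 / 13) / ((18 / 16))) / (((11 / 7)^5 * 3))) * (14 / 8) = 470596 / 18842967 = 0.02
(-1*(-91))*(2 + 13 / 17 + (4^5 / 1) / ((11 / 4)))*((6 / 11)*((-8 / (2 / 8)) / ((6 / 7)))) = -1429917216 / 2057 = -695146.92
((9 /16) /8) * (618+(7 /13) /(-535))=38683647 /890240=43.45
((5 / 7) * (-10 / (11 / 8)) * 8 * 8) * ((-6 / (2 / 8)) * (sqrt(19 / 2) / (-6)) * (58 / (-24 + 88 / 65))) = 3016000 * sqrt(38) / 1771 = 10497.95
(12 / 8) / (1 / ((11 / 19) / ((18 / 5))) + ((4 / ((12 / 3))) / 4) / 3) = 990 / 4159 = 0.24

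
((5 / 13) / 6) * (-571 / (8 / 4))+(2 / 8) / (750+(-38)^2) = -6263831 / 342264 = -18.30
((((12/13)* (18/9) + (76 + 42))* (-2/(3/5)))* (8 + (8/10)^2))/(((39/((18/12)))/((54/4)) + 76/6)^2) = -40888152/2522585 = -16.21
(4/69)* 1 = 4/69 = 0.06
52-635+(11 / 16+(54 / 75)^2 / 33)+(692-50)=6567353 / 110000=59.70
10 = 10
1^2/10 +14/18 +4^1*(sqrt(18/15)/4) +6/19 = sqrt(30)/5 +2041/1710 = 2.29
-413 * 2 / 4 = -413 / 2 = -206.50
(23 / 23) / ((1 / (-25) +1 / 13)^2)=105625 / 144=733.51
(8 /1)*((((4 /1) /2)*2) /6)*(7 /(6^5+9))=112 /23355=0.00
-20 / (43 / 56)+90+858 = 921.95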